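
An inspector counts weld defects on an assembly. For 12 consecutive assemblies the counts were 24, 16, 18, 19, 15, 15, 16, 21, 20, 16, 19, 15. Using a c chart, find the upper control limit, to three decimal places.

30.502

c̄ = (24 + 16 + 18 + 19 + 15 + 15 + 16 + 21 + 20 + 16 + 19 + 15) / 12 = 214 / 12 = 17.8333
UCL = c̄ + 3√c̄ = 17.8333 + 3 × √17.8333 = 17.8333 + 3 × 4.2230 = 30.5022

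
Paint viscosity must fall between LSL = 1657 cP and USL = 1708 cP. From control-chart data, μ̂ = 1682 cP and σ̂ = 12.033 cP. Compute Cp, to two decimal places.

0.71

Cp = (USL − LSL) / (6σ̂) = (1708 − 1657) / (6 × 12.033) = 51.0000 / 72.1980 = 0.7064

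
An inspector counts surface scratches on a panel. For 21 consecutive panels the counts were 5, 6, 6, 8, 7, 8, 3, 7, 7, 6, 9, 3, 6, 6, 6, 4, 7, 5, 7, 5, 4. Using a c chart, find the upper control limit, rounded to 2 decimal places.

13.27

c̄ = (5 + 6 + 6 + 8 + 7 + 8 + 3 + 7 + 7 + 6 + 9 + 3 + 6 + 6 + 6 + 4 + 7 + 5 + 7 + 5 + 4) / 21 = 125 / 21 = 5.9524
UCL = c̄ + 3√c̄ = 5.9524 + 3 × √5.9524 = 5.9524 + 3 × 2.4398 = 13.2716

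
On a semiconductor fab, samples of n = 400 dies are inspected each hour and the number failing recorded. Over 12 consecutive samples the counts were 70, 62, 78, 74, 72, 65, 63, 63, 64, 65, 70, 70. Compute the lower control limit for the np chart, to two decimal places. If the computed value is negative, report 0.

45.46

p̄ = Σdᵢ / (k·n) = 816 / (12 × 400) = 0.17000
LCL = np̄ − 3·√(np̄(1−p̄)) = 68.0000 − 3 × 7.5127 = 45.4620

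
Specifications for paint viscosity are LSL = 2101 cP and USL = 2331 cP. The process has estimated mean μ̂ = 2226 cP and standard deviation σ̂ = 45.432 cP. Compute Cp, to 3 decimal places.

Cp = (USL − LSL) / (6σ̂) = (2331 − 2101) / (6 × 45.432) = 230.0000 / 272.5920 = 0.8438

0.844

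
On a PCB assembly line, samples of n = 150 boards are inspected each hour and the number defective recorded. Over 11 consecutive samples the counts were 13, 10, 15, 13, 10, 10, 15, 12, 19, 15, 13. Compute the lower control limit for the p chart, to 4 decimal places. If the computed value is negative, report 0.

p̄ = Σdᵢ / (k·n) = 145 / (11 × 150) = 0.08788
LCL = p̄ − 3·√(p̄(1−p̄)/n) = 0.08788 − 3 × 0.02312 = 0.01853

0.0185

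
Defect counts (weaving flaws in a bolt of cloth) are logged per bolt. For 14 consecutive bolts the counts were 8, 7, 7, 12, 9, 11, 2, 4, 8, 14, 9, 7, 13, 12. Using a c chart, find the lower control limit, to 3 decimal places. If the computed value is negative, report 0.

c̄ = (8 + 7 + 7 + 12 + 9 + 11 + 2 + 4 + 8 + 14 + 9 + 7 + 13 + 12) / 14 = 123 / 14 = 8.7857
LCL = c̄ − 3√c̄ = 8.7857 − 3 × 2.9641 = -0.1065 → 0 (cannot be negative)

0.000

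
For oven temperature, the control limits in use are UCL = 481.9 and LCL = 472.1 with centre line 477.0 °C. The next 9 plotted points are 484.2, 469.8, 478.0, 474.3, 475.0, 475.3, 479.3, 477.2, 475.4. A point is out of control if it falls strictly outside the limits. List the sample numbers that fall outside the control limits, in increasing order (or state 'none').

Compare each point to [472.1, 481.9]: sample 1 = 484.2 > UCL; sample 2 = 469.8 < LCL.

1, 2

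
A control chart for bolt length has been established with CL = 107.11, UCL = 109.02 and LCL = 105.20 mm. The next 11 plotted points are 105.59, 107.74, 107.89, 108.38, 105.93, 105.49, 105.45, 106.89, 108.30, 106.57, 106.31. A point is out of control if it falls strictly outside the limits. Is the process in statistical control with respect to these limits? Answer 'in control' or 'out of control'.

in control

All 11 points lie within [105.20, 109.02].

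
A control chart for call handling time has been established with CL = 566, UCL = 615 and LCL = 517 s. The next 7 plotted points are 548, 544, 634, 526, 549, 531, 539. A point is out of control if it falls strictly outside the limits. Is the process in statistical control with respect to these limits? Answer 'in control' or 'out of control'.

out of control

Compare each point to [517, 615]: sample 3 = 634 > UCL.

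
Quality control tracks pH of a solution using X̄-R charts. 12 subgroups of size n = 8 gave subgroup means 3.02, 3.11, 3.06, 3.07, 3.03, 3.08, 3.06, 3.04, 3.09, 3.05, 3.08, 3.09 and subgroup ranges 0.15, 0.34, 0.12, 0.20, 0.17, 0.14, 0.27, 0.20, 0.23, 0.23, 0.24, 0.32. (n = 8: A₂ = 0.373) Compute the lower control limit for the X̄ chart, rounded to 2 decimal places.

X̄̄ = (3.02 + 3.11 + 3.06 + 3.07 + 3.03 + 3.08 + 3.06 + 3.04 + 3.09 + 3.05 + 3.08 + 3.09) / 12 = 36.7800 / 12 = 3.0650
R̄ = (0.15 + 0.34 + 0.12 + 0.20 + 0.17 + 0.14 + 0.27 + 0.20 + 0.23 + 0.23 + 0.24 + 0.32) / 12 = 2.6100 / 12 = 0.2175
LCL = X̄̄ − A₂·R̄ = 3.0650 − 0.373 × 0.2175 = 2.9839

2.98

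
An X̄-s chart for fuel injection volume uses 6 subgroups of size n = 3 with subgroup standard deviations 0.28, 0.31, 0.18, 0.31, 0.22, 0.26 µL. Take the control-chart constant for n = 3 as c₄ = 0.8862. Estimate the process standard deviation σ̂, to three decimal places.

s̄ = (0.28 + 0.31 + 0.18 + 0.31 + 0.22 + 0.26) / 6 = 0.2600
σ̂ = s̄ / c₄ = 0.2600 / 0.8862 = 0.2934

0.293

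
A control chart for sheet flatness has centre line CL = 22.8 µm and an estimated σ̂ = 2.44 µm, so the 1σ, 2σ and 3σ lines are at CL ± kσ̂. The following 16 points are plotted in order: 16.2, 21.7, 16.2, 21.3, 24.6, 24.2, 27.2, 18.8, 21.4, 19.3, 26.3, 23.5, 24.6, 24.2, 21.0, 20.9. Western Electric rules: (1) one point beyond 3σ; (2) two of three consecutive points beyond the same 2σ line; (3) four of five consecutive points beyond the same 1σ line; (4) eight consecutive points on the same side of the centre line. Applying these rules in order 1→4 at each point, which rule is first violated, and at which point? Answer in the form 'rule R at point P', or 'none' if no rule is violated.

Zone of each point (C = within 1σ̂, B = 1σ̂–2σ̂, A = 2σ̂–3σ̂, * = beyond 3σ̂; sign = side of CL): 1:-A, 2:-C, 3:-A, 4:-C, 5:+C, 6:+C, 7:+B, 8:-B, 9:-C, 10:-B, 11:+B, 12:+C, 13:+C, 14:+C, 15:-C, 16:-C
Rule 2 (two of three consecutive points beyond the same 2σ limit) is satisfied at point 3.

rule 2 at point 3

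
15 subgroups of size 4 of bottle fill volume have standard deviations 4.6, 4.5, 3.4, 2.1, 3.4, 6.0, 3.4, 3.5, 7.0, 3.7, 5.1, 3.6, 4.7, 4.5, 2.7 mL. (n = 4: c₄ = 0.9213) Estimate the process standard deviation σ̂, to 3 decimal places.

4.501

s̄ = (4.6 + 4.5 + 3.4 + 2.1 + 3.4 + 6.0 + 3.4 + 3.5 + 7.0 + 3.7 + 5.1 + 3.6 + 4.7 + 4.5 + 2.7) / 15 = 4.1467
σ̂ = s̄ / c₄ = 4.1467 / 0.9213 = 4.5009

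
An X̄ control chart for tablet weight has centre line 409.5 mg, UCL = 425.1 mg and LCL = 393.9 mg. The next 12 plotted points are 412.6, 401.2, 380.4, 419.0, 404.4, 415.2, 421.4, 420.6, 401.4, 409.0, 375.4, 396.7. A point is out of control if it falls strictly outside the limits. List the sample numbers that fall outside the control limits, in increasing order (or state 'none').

Compare each point to [393.9, 425.1]: sample 3 = 380.4 < LCL; sample 11 = 375.4 < LCL.

3, 11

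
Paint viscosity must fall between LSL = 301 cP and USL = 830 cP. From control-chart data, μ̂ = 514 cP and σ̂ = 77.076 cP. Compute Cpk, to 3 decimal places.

0.921

Cpu = (USL − μ̂) / (3σ̂) = (830 − 514) / (3 × 77.076) = 1.3666; Cpl = (μ̂ − LSL) / (3σ̂) = (514 − 301) / (3 × 77.076) = 0.9212; Cpk = min(Cpu, Cpl) = 0.9212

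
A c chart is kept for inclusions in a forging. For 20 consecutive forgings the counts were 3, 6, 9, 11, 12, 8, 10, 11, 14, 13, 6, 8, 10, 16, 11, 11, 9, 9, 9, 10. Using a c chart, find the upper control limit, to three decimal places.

c̄ = (3 + 6 + 9 + 11 + 12 + 8 + 10 + 11 + 14 + 13 + 6 + 8 + 10 + 16 + 11 + 11 + 9 + 9 + 9 + 10) / 20 = 196 / 20 = 9.8000
UCL = c̄ + 3√c̄ = 9.8000 + 3 × √9.8000 = 9.8000 + 3 × 3.1305 = 19.1915

19.191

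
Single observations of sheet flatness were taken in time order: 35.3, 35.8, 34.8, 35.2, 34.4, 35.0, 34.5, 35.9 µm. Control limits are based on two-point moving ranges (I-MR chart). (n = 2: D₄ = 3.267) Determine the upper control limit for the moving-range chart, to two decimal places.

2.43

Moving ranges: 0.5, 1.0, 0.4, 0.8, 0.6, 0.5, 1.4; M̄R̄ = 5.2000 / 7 = 0.7429
UCL_MR = D₄·M̄R̄ = 3.267 × 0.7429 = 2.4269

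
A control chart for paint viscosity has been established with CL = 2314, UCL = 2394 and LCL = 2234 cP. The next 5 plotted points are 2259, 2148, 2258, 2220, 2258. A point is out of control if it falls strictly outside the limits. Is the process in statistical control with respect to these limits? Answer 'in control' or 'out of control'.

out of control

Compare each point to [2234, 2394]: sample 2 = 2148 < LCL; sample 4 = 2220 < LCL.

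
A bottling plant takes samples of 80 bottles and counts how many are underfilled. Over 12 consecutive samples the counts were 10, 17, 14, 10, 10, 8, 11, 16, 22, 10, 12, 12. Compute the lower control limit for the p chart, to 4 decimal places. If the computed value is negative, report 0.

p̄ = Σdᵢ / (k·n) = 152 / (12 × 80) = 0.15833
LCL = p̄ − 3·√(p̄(1−p̄)/n) = 0.15833 − 3 × 0.04081 = 0.03589

0.0359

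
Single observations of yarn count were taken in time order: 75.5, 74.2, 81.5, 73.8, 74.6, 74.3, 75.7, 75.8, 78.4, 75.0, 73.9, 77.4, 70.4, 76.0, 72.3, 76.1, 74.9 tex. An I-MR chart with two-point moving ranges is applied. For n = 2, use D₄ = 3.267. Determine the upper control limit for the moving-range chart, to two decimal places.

10.37

Moving ranges: 1.3, 7.3, 7.7, 0.8, 0.3, 1.4, 0.1, 2.6, 3.4, 1.1, 3.5, 7.0, 5.6, 3.7, 3.8, 1.2; M̄R̄ = 50.8000 / 16 = 3.1750
UCL_MR = D₄·M̄R̄ = 3.267 × 3.1750 = 10.3727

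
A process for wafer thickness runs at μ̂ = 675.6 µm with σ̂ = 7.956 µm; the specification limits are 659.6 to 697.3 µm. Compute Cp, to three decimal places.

0.790

Cp = (USL − LSL) / (6σ̂) = (697.3 − 659.6) / (6 × 7.956) = 37.7000 / 47.7360 = 0.7898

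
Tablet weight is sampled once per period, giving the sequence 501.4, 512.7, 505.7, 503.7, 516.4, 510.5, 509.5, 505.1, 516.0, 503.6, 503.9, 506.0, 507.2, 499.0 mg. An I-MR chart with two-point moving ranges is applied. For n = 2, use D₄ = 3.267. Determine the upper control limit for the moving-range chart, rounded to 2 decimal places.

19.95

Moving ranges: 11.3, 7.0, 2.0, 12.7, 5.9, 1.0, 4.4, 10.9, 12.4, 0.3, 2.1, 1.2, 8.2; M̄R̄ = 79.4000 / 13 = 6.1077
UCL_MR = D₄·M̄R̄ = 3.267 × 6.1077 = 19.9538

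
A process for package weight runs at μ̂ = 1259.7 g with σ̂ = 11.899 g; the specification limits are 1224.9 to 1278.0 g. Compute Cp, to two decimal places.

0.74

Cp = (USL − LSL) / (6σ̂) = (1278.0 − 1224.9) / (6 × 11.899) = 53.1000 / 71.3940 = 0.7438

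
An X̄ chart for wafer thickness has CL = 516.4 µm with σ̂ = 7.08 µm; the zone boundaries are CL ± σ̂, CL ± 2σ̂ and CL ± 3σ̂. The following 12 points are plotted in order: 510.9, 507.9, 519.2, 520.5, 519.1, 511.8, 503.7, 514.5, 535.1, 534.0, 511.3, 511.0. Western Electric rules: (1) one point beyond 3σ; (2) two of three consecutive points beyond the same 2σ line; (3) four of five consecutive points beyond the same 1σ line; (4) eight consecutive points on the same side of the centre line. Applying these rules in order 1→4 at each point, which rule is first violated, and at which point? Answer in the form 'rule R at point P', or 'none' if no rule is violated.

Zone of each point (C = within 1σ̂, B = 1σ̂–2σ̂, A = 2σ̂–3σ̂, * = beyond 3σ̂; sign = side of CL): 1:-C, 2:-B, 3:+C, 4:+C, 5:+C, 6:-C, 7:-B, 8:-C, 9:+A, 10:+A, 11:-C, 12:-C
Rule 2 (two of three consecutive points beyond the same 2σ limit) is satisfied at point 10.

rule 2 at point 10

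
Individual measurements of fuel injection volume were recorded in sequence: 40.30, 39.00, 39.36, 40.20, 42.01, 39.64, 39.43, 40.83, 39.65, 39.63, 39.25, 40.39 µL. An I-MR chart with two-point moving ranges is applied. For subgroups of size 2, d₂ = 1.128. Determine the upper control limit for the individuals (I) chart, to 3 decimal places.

42.636

X̄ = (40.30 + 39.00 + 39.36 + 40.20 + 42.01 + 39.64 + 39.43 + 40.83 + 39.65 + 39.63 + 39.25 + 40.39) / 12 = 39.9742
Moving ranges: 1.30, 0.36, 0.84, 1.81, 2.37, 0.21, 1.40, 1.18, 0.02, 0.38, 1.14; M̄R̄ = 11.0100 / 11 = 1.0009
UCL = X̄ + 3·M̄R̄/d₂ = 39.9742 + 3 × 1.0009 / 1.128 = 42.6362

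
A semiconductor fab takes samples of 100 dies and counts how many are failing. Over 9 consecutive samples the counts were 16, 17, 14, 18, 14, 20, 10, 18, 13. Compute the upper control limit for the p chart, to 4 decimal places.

p̄ = Σdᵢ / (k·n) = 140 / (9 × 100) = 0.15556
UCL = p̄ + 3·√(p̄(1−p̄)/n) = 0.15556 + 3 × √(0.15556×0.84444/100) = 0.15556 + 3 × 0.03624 = 0.26429

0.2643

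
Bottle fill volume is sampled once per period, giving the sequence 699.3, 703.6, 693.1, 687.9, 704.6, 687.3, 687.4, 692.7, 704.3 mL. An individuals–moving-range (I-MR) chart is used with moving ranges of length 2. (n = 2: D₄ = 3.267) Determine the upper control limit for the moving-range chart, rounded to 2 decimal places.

28.99

Moving ranges: 4.3, 10.5, 5.2, 16.7, 17.3, 0.1, 5.3, 11.6; M̄R̄ = 71.0000 / 8 = 8.8750
UCL_MR = D₄·M̄R̄ = 3.267 × 8.8750 = 28.9946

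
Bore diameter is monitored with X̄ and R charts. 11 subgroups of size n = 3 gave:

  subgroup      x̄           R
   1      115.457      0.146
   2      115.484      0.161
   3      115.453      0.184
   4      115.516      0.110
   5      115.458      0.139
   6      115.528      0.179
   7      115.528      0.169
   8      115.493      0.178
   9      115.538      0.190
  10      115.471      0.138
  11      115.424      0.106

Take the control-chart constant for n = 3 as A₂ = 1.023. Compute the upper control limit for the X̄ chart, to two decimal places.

115.64

X̄̄ = (115.457 + 115.484 + 115.453 + 115.516 + 115.458 + 115.528 + 115.528 + 115.493 + 115.538 + 115.471 + 115.424) / 11 = 1270.3500 / 11 = 115.4864
R̄ = (0.146 + 0.161 + 0.184 + 0.110 + 0.139 + 0.179 + 0.169 + 0.178 + 0.190 + 0.138 + 0.106) / 11 = 1.7000 / 11 = 0.1545
UCL = X̄̄ + A₂·R̄ = 115.4864 + 1.023 × 0.1545 = 115.6445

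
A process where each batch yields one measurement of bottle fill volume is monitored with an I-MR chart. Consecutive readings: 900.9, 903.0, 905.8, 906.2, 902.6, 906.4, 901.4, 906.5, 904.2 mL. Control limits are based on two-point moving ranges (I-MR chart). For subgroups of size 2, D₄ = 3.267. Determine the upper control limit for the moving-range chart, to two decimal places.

10.25

Moving ranges: 2.1, 2.8, 0.4, 3.6, 3.8, 5.0, 5.1, 2.3; M̄R̄ = 25.1000 / 8 = 3.1375
UCL_MR = D₄·M̄R̄ = 3.267 × 3.1375 = 10.2502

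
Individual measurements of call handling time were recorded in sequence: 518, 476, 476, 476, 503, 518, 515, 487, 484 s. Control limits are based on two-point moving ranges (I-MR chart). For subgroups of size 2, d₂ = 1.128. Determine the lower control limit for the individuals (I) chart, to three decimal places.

455.549

X̄ = (518 + 476 + 476 + 476 + 503 + 518 + 515 + 487 + 484) / 9 = 494.7778
Moving ranges: 42, 0, 0, 27, 15, 3, 28, 3; M̄R̄ = 118.0000 / 8 = 14.7500
LCL = X̄ − 3·M̄R̄/d₂ = 494.7778 − 3 × 14.7500 / 1.128 = 455.5491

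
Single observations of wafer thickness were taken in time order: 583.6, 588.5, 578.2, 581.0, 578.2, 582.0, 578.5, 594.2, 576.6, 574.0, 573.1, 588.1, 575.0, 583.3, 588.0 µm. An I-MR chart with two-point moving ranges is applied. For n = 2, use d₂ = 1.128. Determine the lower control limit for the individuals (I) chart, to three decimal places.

561.350

X̄ = (583.6 + 588.5 + 578.2 + 581.0 + 578.2 + 582.0 + 578.5 + 594.2 + 576.6 + 574.0 + 573.1 + 588.1 + 575.0 + 583.3 + 588.0) / 15 = 581.4867
Moving ranges: 4.9, 10.3, 2.8, 2.8, 3.8, 3.5, 15.7, 17.6, 2.6, 0.9, 15.0, 13.1, 8.3, 4.7; M̄R̄ = 106.0000 / 14 = 7.5714
LCL = X̄ − 3·M̄R̄/d₂ = 581.4867 − 3 × 7.5714 / 1.128 = 561.3499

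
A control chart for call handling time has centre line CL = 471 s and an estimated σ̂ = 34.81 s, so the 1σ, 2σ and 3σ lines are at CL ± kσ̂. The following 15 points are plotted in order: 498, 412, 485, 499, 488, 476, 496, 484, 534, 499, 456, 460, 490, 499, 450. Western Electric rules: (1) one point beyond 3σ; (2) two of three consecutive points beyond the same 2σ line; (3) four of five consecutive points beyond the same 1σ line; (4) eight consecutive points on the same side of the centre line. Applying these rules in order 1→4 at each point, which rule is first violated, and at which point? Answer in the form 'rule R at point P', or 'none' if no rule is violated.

rule 4 at point 10

Zone of each point (C = within 1σ̂, B = 1σ̂–2σ̂, A = 2σ̂–3σ̂, * = beyond 3σ̂; sign = side of CL): 1:+C, 2:-B, 3:+C, 4:+C, 5:+C, 6:+C, 7:+C, 8:+C, 9:+B, 10:+C, 11:-C, 12:-C, 13:+C, 14:+C, 15:-C
Rule 4 (eight consecutive points on the same side of the centre line) is satisfied at point 10.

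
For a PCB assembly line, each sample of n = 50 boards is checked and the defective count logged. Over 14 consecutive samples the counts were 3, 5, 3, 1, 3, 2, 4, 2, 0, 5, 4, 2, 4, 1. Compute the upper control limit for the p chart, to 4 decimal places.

p̄ = Σdᵢ / (k·n) = 39 / (14 × 50) = 0.05571
UCL = p̄ + 3·√(p̄(1−p̄)/n) = 0.05571 + 3 × √(0.05571×0.94429/50) = 0.05571 + 3 × 0.03244 = 0.15303

0.1530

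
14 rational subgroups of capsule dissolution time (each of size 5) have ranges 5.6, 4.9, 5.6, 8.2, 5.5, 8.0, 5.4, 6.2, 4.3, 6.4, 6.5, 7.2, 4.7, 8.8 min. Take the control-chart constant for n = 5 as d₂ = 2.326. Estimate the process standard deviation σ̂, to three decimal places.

R̄ = (5.6 + 4.9 + 5.6 + 8.2 + 5.5 + 8.0 + 5.4 + 6.2 + 4.3 + 6.4 + 6.5 + 7.2 + 4.7 + 8.8) / 14 = 6.2357
σ̂ = R̄ / d₂ = 6.2357 / 2.326 = 2.6809

2.681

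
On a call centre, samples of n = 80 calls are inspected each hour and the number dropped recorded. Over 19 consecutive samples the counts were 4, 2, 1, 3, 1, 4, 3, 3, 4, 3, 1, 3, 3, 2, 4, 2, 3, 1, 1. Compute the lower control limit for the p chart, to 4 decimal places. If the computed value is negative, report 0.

0.0000

p̄ = Σdᵢ / (k·n) = 48 / (19 × 80) = 0.03158
LCL = p̄ − 3·√(p̄(1−p̄)/n) = 0.03158 − 3 × 0.01955 = -0.02708 → 0 (negative, so LCL = 0)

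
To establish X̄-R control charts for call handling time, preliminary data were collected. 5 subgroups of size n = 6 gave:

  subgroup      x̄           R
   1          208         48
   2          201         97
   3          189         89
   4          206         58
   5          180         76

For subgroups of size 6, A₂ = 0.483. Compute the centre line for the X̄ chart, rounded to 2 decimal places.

196.80

X̄̄ = (208 + 201 + 189 + 206 + 180) / 5 = 984.0000 / 5 = 196.8000
CL = X̄̄ = 196.8000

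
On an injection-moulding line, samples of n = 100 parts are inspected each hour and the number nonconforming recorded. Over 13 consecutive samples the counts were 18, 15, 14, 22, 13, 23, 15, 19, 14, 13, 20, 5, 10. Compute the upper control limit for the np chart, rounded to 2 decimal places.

26.31

p̄ = Σdᵢ / (k·n) = 201 / (13 × 100) = 0.15462
UCL = np̄ + 3·√(np̄(1−p̄)) = 15.4615 + 3 × √(15.4615×0.84538) = 15.4615 + 3 × 3.6154 = 26.3077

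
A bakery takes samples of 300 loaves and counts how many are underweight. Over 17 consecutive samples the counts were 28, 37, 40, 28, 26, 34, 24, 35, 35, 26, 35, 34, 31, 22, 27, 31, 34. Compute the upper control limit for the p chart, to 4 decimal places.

0.1561

p̄ = Σdᵢ / (k·n) = 527 / (17 × 300) = 0.10333
UCL = p̄ + 3·√(p̄(1−p̄)/n) = 0.10333 + 3 × √(0.10333×0.89667/300) = 0.10333 + 3 × 0.01757 = 0.15606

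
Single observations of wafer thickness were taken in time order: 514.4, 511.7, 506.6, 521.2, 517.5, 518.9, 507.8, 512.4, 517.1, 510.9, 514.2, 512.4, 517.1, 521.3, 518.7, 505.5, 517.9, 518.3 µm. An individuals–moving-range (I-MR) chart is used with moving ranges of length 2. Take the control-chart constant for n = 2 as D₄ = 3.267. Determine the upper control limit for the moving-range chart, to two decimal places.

Moving ranges: 2.7, 5.1, 14.6, 3.7, 1.4, 11.1, 4.6, 4.7, 6.2, 3.3, 1.8, 4.7, 4.2, 2.6, 13.2, 12.4, 0.4; M̄R̄ = 96.7000 / 17 = 5.6882
UCL_MR = D₄·M̄R̄ = 3.267 × 5.6882 = 18.5835

18.58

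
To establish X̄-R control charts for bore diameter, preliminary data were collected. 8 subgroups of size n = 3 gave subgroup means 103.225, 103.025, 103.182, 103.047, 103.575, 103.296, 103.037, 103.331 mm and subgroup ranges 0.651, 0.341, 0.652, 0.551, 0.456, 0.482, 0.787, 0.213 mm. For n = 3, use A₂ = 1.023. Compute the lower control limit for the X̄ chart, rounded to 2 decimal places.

102.69

X̄̄ = (103.225 + 103.025 + 103.182 + 103.047 + 103.575 + 103.296 + 103.037 + 103.331) / 8 = 825.7180 / 8 = 103.2148
R̄ = (0.651 + 0.341 + 0.652 + 0.551 + 0.456 + 0.482 + 0.787 + 0.213) / 8 = 4.1330 / 8 = 0.5166
LCL = X̄̄ − A₂·R̄ = 103.2148 − 1.023 × 0.5166 = 102.6862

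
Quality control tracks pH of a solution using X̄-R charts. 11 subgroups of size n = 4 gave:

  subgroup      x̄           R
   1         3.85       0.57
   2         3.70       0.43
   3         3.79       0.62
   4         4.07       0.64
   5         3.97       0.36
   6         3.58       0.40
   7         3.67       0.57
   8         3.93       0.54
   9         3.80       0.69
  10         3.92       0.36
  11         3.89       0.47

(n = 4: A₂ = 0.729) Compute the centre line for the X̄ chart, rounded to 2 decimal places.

X̄̄ = (3.85 + 3.70 + 3.79 + 4.07 + 3.97 + 3.58 + 3.67 + 3.93 + 3.80 + 3.92 + 3.89) / 11 = 42.1700 / 11 = 3.8336
CL = X̄̄ = 3.8336

3.83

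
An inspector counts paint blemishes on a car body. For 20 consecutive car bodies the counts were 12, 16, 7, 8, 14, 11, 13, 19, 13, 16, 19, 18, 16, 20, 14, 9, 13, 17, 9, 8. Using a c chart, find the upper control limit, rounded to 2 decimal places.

24.66

c̄ = (12 + 16 + 7 + 8 + 14 + 11 + 13 + 19 + 13 + 16 + 19 + 18 + 16 + 20 + 14 + 9 + 13 + 17 + 9 + 8) / 20 = 272 / 20 = 13.6000
UCL = c̄ + 3√c̄ = 13.6000 + 3 × √13.6000 = 13.6000 + 3 × 3.6878 = 24.6635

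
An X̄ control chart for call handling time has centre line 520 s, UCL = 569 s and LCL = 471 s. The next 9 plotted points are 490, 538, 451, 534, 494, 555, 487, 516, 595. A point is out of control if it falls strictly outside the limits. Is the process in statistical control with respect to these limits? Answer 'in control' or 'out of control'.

Compare each point to [471, 569]: sample 3 = 451 < LCL; sample 9 = 595 > UCL.

out of control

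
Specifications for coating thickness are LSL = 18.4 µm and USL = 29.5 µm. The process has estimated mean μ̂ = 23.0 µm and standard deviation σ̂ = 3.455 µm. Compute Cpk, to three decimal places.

Cpu = (USL − μ̂) / (3σ̂) = (29.5 − 23.0) / (3 × 3.455) = 0.6271; Cpl = (μ̂ − LSL) / (3σ̂) = (23.0 − 18.4) / (3 × 3.455) = 0.4438; Cpk = min(Cpu, Cpl) = 0.4438

0.444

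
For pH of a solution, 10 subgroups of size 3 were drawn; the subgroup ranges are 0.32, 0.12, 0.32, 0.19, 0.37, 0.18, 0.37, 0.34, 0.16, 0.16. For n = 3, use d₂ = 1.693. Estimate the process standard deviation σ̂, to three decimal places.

0.149

R̄ = (0.32 + 0.12 + 0.32 + 0.19 + 0.37 + 0.18 + 0.37 + 0.34 + 0.16 + 0.16) / 10 = 0.2530
σ̂ = R̄ / d₂ = 0.2530 / 1.693 = 0.1494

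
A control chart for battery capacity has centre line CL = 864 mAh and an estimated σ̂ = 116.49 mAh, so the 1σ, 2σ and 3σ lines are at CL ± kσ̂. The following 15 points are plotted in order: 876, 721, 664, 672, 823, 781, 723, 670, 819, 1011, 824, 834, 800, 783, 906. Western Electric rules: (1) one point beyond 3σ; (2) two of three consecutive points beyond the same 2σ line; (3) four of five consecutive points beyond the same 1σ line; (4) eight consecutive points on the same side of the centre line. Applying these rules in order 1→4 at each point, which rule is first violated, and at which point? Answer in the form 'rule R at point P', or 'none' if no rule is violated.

Zone of each point (C = within 1σ̂, B = 1σ̂–2σ̂, A = 2σ̂–3σ̂, * = beyond 3σ̂; sign = side of CL): 1:+C, 2:-B, 3:-B, 4:-B, 5:-C, 6:-C, 7:-B, 8:-B, 9:-C, 10:+B, 11:-C, 12:-C, 13:-C, 14:-C, 15:+C
Rule 4 (eight consecutive points on the same side of the centre line) is satisfied at point 9.

rule 4 at point 9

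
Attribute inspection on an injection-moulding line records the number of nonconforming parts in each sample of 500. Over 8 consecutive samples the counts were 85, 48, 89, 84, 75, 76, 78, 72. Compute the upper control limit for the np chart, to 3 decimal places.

99.943

p̄ = Σdᵢ / (k·n) = 607 / (8 × 500) = 0.15175
UCL = np̄ + 3·√(np̄(1−p̄)) = 75.8750 + 3 × √(75.8750×0.84825) = 75.8750 + 3 × 8.0225 = 99.9426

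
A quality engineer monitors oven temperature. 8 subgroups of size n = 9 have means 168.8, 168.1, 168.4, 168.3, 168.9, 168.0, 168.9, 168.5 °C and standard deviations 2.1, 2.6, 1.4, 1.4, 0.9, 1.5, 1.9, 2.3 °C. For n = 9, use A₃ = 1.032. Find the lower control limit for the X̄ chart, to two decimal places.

X̄̄ = (168.8 + 168.1 + 168.4 + 168.3 + 168.9 + 168.0 + 168.9 + 168.5) / 8 = 168.4875
s̄ = (2.1 + 2.6 + 1.4 + 1.4 + 0.9 + 1.5 + 1.9 + 2.3) / 8 = 1.7625
LCL = X̄̄ − A₃·s̄ = 168.4875 − 1.032 × 1.7625 = 166.6686

166.67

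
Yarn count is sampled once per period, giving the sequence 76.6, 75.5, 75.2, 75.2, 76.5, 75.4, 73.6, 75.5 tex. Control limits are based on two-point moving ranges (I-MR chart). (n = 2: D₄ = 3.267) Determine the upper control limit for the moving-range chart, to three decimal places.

3.500

Moving ranges: 1.1, 0.3, 0.0, 1.3, 1.1, 1.8, 1.9; M̄R̄ = 7.5000 / 7 = 1.0714
UCL_MR = D₄·M̄R̄ = 3.267 × 1.0714 = 3.5004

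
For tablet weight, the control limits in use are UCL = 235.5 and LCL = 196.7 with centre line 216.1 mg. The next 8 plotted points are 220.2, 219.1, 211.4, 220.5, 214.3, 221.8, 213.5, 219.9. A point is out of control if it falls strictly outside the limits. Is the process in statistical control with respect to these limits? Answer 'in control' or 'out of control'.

All 8 points lie within [196.7, 235.5].

in control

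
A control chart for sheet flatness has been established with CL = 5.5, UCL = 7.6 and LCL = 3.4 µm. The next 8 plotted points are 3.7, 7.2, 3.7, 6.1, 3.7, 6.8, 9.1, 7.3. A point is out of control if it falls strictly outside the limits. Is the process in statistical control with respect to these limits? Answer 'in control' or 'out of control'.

out of control

Compare each point to [3.4, 7.6]: sample 7 = 9.1 > UCL.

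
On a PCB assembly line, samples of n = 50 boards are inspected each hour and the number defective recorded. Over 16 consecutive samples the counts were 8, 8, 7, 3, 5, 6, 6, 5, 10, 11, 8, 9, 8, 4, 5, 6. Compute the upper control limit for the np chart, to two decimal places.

14.09

p̄ = Σdᵢ / (k·n) = 109 / (16 × 50) = 0.13625
UCL = np̄ + 3·√(np̄(1−p̄)) = 6.8125 + 3 × √(6.8125×0.86375) = 6.8125 + 3 × 2.4258 = 14.0898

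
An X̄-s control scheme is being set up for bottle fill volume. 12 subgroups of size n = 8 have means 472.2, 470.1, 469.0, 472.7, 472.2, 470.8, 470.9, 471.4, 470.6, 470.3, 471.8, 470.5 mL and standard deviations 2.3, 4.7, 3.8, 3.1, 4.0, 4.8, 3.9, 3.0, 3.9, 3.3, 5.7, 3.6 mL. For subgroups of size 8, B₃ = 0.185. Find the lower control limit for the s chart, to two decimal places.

s̄ = (2.3 + 4.7 + 3.8 + 3.1 + 4.0 + 4.8 + 3.9 + 3.0 + 3.9 + 3.3 + 5.7 + 3.6) / 12 = 3.8417
LCL_s = B₃·s̄ = 0.185 × 3.8417 = 0.7107

0.71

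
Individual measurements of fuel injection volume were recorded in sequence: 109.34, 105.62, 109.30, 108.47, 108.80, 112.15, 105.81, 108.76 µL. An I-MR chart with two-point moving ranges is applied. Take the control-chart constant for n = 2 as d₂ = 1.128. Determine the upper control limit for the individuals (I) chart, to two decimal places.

116.59

X̄ = (109.34 + 105.62 + 109.30 + 108.47 + 108.80 + 112.15 + 105.81 + 108.76) / 8 = 108.5312
Moving ranges: 3.72, 3.68, 0.83, 0.33, 3.35, 6.34, 2.95; M̄R̄ = 21.2000 / 7 = 3.0286
UCL = X̄ + 3·M̄R̄/d₂ = 108.5312 + 3 × 3.0286 / 1.128 = 116.5860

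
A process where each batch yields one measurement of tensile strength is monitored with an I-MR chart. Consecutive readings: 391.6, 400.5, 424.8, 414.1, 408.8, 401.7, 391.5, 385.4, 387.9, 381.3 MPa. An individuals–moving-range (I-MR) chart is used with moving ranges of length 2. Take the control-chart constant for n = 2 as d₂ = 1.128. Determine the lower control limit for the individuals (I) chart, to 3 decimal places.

374.617

X̄ = (391.6 + 400.5 + 424.8 + 414.1 + 408.8 + 401.7 + 391.5 + 385.4 + 387.9 + 381.3) / 10 = 398.7600
Moving ranges: 8.9, 24.3, 10.7, 5.3, 7.1, 10.2, 6.1, 2.5, 6.6; M̄R̄ = 81.7000 / 9 = 9.0778
LCL = X̄ − 3·M̄R̄/d₂ = 398.7600 − 3 × 9.0778 / 1.128 = 374.6170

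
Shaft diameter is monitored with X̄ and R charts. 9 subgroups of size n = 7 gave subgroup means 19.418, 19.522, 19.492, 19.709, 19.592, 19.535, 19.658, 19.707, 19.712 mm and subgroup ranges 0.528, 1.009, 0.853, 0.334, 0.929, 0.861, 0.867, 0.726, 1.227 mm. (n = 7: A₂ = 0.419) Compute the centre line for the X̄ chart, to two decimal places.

19.59

X̄̄ = (19.418 + 19.522 + 19.492 + 19.709 + 19.592 + 19.535 + 19.658 + 19.707 + 19.712) / 9 = 176.3450 / 9 = 19.5939
CL = X̄̄ = 19.5939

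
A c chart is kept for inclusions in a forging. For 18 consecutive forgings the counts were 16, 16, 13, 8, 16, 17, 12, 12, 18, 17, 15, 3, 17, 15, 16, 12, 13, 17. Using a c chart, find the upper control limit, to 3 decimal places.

25.303

c̄ = (16 + 16 + 13 + 8 + 16 + 17 + 12 + 12 + 18 + 17 + 15 + 3 + 17 + 15 + 16 + 12 + 13 + 17) / 18 = 253 / 18 = 14.0556
UCL = c̄ + 3√c̄ = 14.0556 + 3 × √14.0556 = 14.0556 + 3 × 3.7491 = 25.3028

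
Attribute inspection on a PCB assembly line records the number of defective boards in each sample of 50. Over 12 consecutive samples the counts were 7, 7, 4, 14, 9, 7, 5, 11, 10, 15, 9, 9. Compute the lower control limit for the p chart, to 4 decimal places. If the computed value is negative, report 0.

p̄ = Σdᵢ / (k·n) = 107 / (12 × 50) = 0.17833
LCL = p̄ − 3·√(p̄(1−p̄)/n) = 0.17833 − 3 × 0.05414 = 0.01593

0.0159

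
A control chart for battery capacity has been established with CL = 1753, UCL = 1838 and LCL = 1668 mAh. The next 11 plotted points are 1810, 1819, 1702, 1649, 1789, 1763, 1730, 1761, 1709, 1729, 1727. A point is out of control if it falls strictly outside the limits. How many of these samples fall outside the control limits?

1

Compare each point to [1668, 1838]: sample 4 = 1649 < LCL.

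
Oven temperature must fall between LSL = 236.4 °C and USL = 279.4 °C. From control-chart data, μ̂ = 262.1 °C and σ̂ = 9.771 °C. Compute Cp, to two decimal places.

0.73

Cp = (USL − LSL) / (6σ̂) = (279.4 − 236.4) / (6 × 9.771) = 43.0000 / 58.6260 = 0.7335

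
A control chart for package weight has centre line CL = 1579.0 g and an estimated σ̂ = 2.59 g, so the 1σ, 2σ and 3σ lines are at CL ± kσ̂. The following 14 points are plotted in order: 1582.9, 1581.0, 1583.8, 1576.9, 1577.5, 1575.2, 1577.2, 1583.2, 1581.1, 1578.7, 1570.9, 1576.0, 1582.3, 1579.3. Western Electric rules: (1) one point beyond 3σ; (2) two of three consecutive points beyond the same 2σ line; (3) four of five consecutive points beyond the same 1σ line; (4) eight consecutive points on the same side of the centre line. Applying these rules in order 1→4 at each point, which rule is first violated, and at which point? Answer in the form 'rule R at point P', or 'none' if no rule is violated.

rule 1 at point 11

Zone of each point (C = within 1σ̂, B = 1σ̂–2σ̂, A = 2σ̂–3σ̂, * = beyond 3σ̂; sign = side of CL): 1:+B, 2:+C, 3:+B, 4:-C, 5:-C, 6:-B, 7:-C, 8:+B, 9:+C, 10:-C, 11:-*, 12:-B, 13:+B, 14:+C
Rule 1 (one point beyond the 3σ limits) is satisfied at point 11.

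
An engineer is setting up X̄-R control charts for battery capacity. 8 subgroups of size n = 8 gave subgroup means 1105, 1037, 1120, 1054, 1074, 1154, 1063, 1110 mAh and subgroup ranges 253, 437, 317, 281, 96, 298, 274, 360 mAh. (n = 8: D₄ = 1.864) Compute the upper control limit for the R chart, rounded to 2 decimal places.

539.63

R̄ = (253 + 437 + 317 + 281 + 96 + 298 + 274 + 360) / 8 = 2316.0000 / 8 = 289.5000
UCL_R = D₄·R̄ = 1.864 × 289.5000 = 539.6280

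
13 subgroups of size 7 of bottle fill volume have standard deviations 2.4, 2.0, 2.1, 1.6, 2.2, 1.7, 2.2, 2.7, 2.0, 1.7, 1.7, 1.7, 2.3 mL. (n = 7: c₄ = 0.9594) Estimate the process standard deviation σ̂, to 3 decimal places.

2.109

s̄ = (2.4 + 2.0 + 2.1 + 1.6 + 2.2 + 1.7 + 2.2 + 2.7 + 2.0 + 1.7 + 1.7 + 1.7 + 2.3) / 13 = 2.0231
σ̂ = s̄ / c₄ = 2.0231 / 0.9594 = 2.1087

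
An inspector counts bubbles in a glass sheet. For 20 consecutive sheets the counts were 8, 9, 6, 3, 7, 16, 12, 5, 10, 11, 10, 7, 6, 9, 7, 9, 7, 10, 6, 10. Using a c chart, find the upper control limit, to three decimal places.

17.095

c̄ = (8 + 9 + 6 + 3 + 7 + 16 + 12 + 5 + 10 + 11 + 10 + 7 + 6 + 9 + 7 + 9 + 7 + 10 + 6 + 10) / 20 = 168 / 20 = 8.4000
UCL = c̄ + 3√c̄ = 8.4000 + 3 × √8.4000 = 8.4000 + 3 × 2.8983 = 17.0948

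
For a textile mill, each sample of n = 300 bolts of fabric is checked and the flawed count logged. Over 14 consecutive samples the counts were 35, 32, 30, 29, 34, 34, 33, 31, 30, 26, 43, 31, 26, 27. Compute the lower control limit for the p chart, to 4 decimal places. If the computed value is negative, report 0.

0.0519

p̄ = Σdᵢ / (k·n) = 441 / (14 × 300) = 0.10500
LCL = p̄ − 3·√(p̄(1−p̄)/n) = 0.10500 − 3 × 0.01770 = 0.05190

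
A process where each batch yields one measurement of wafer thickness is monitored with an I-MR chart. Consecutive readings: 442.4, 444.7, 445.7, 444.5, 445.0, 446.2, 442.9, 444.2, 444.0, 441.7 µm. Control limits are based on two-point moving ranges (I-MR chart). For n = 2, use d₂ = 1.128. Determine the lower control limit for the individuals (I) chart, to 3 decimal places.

440.200

X̄ = (442.4 + 444.7 + 445.7 + 444.5 + 445.0 + 446.2 + 442.9 + 444.2 + 444.0 + 441.7) / 10 = 444.1300
Moving ranges: 2.3, 1.0, 1.2, 0.5, 1.2, 3.3, 1.3, 0.2, 2.3; M̄R̄ = 13.3000 / 9 = 1.4778
LCL = X̄ − 3·M̄R̄/d₂ = 444.1300 − 3 × 1.4778 / 1.128 = 440.1997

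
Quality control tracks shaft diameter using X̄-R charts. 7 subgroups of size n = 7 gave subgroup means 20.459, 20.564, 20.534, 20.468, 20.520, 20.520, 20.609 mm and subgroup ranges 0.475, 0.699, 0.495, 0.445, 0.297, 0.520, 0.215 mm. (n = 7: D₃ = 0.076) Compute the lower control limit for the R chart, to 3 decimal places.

R̄ = (0.475 + 0.699 + 0.495 + 0.445 + 0.297 + 0.520 + 0.215) / 7 = 3.1460 / 7 = 0.4494
LCL_R = D₃·R̄ = 0.076 × 0.4494 = 0.0342

0.034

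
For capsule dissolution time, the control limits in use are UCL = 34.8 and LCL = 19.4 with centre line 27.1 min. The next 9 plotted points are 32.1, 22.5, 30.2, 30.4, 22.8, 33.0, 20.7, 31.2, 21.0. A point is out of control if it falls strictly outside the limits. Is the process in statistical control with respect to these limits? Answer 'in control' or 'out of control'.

All 9 points lie within [19.4, 34.8].

in control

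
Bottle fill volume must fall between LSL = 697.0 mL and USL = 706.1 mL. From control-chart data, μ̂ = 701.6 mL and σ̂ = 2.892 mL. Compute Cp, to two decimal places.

Cp = (USL − LSL) / (6σ̂) = (706.1 − 697.0) / (6 × 2.892) = 9.1000 / 17.3520 = 0.5244

0.52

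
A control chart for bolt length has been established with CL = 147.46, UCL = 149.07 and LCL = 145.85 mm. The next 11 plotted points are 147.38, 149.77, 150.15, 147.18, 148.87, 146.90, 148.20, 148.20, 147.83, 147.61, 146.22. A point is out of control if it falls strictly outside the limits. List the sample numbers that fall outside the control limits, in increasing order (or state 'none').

Compare each point to [145.85, 149.07]: sample 2 = 149.77 > UCL; sample 3 = 150.15 > UCL.

2, 3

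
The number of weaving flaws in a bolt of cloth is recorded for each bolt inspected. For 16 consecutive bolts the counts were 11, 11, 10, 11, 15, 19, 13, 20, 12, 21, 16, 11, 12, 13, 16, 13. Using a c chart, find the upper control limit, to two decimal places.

c̄ = (11 + 11 + 10 + 11 + 15 + 19 + 13 + 20 + 12 + 21 + 16 + 11 + 12 + 13 + 16 + 13) / 16 = 224 / 16 = 14.0000
UCL = c̄ + 3√c̄ = 14.0000 + 3 × √14.0000 = 14.0000 + 3 × 3.7417 = 25.2250

25.22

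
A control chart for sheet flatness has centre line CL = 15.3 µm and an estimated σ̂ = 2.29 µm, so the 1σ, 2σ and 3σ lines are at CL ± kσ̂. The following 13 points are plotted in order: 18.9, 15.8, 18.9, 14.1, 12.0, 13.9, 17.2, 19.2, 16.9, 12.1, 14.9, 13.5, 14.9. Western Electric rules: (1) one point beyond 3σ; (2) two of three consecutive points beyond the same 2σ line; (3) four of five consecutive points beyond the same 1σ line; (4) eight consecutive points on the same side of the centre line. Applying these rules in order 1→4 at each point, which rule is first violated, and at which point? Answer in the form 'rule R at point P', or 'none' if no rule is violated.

none

Zone of each point (C = within 1σ̂, B = 1σ̂–2σ̂, A = 2σ̂–3σ̂, * = beyond 3σ̂; sign = side of CL): 1:+B, 2:+C, 3:+B, 4:-C, 5:-B, 6:-C, 7:+C, 8:+B, 9:+C, 10:-B, 11:-C, 12:-C, 13:-C
No rule fires across all 13 points.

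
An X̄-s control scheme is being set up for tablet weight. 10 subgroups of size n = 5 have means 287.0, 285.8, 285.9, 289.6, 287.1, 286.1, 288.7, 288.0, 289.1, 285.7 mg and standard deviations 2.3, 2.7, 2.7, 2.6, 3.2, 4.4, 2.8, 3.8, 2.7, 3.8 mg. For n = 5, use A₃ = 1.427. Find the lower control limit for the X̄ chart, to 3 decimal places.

X̄̄ = (287.0 + 285.8 + 285.9 + 289.6 + 287.1 + 286.1 + 288.7 + 288.0 + 289.1 + 285.7) / 10 = 287.3000
s̄ = (2.3 + 2.7 + 2.7 + 2.6 + 3.2 + 4.4 + 2.8 + 3.8 + 2.7 + 3.8) / 10 = 3.1000
LCL = X̄̄ − A₃·s̄ = 287.3000 − 1.427 × 3.1000 = 282.8763

282.876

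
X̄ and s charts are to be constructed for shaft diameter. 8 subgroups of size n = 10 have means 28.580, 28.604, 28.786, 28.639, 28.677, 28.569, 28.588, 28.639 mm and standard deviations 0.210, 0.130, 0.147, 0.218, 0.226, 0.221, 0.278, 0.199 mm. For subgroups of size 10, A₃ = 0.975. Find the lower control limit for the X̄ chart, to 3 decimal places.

X̄̄ = (28.580 + 28.604 + 28.786 + 28.639 + 28.677 + 28.569 + 28.588 + 28.639) / 8 = 28.6352
s̄ = (0.210 + 0.130 + 0.147 + 0.218 + 0.226 + 0.221 + 0.278 + 0.199) / 8 = 0.2036
LCL = X̄̄ − A₃·s̄ = 28.6352 − 0.975 × 0.2036 = 28.4367

28.437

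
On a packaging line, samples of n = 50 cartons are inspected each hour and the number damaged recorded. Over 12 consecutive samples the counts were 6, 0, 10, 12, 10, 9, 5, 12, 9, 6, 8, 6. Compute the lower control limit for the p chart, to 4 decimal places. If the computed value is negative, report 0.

0.0015

p̄ = Σdᵢ / (k·n) = 93 / (12 × 50) = 0.15500
LCL = p̄ − 3·√(p̄(1−p̄)/n) = 0.15500 − 3 × 0.05118 = 0.00146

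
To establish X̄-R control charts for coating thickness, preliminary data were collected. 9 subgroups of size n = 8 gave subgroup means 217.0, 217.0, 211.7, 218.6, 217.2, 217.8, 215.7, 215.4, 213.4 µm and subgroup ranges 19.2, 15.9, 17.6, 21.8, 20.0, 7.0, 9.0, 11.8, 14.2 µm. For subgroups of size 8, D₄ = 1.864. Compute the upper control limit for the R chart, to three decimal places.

28.271

R̄ = (19.2 + 15.9 + 17.6 + 21.8 + 20.0 + 7.0 + 9.0 + 11.8 + 14.2) / 9 = 136.5000 / 9 = 15.1667
UCL_R = D₄·R̄ = 1.864 × 15.1667 = 28.2707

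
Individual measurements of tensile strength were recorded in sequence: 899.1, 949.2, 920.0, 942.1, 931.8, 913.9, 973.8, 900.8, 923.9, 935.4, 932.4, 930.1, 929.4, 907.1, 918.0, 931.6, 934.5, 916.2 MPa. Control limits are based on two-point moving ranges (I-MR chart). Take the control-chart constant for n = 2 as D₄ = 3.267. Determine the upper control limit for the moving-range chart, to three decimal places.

71.317

Moving ranges: 50.1, 29.2, 22.1, 10.3, 17.9, 59.9, 73.0, 23.1, 11.5, 3.0, 2.3, 0.7, 22.3, 10.9, 13.6, 2.9, 18.3; M̄R̄ = 371.1000 / 17 = 21.8294
UCL_MR = D₄·M̄R̄ = 3.267 × 21.8294 = 71.3167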